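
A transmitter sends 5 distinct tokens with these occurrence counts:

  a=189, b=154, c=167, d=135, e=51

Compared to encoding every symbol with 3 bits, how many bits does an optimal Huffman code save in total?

Fixed-length: 3 bits × 696 symbols = 2088 bits.
Huffman merges:
e(51) + d(135) → 186
b(154) + c(167) → 321
186 + a(189) → 375
321 + 375 → 696
Huffman total = 186 + 321 + 375 + 696 = 1578 bits.
Saving = 2088 − 1578 = 510 bits.

510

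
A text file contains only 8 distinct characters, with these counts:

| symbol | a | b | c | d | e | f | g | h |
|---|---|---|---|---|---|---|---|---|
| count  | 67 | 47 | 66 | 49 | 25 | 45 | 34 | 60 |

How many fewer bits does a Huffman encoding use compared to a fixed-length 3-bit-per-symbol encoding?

8

Fixed-length: 3 bits × 393 symbols = 1179 bits.
Huffman merges:
merge e(25) and g(34): 59
merge f(45) and b(47): 92
merge d(49) and 59: 108
merge h(60) and c(66): 126
merge a(67) and 92: 159
merge 108 and 126: 234
merge 159 and 234: 393
Huffman total = 59 + 92 + 108 + 126 + 159 + 234 + 393 = 1171 bits.
Saving = 1179 − 1171 = 8 bits.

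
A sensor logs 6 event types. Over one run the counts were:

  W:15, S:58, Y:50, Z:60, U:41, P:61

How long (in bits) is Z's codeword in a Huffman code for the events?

2

Repeatedly merge the two smallest:
combine W(15), U(41) → 56
combine Y(50), 56 → 106
combine S(58), Z(60) → 118
combine P(61), 106 → 167
combine 118, 167 → 285
The subtree containing Z is merged 2 times, so code length = 2.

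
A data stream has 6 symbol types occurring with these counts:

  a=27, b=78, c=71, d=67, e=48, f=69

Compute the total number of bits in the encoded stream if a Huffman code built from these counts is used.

Greedily combine the two least-frequent nodes:
merge a(27) and e(48): 75
merge d(67) and f(69): 136
merge c(71) and 75: 146
merge b(78) and 136: 214
merge 146 and 214: 360
The encoded length is the sum of every internal node's weight: 75 + 136 + 146 + 214 + 360 = 931 bits.

931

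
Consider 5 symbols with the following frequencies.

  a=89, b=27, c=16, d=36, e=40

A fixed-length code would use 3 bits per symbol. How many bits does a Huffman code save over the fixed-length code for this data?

178

Fixed-length: 3 bits × 208 symbols = 624 bits.
Huffman merges:
combine c(16), b(27) → 43
combine d(36), e(40) → 76
combine 43, 76 → 119
combine a(89), 119 → 208
Huffman total = 43 + 76 + 119 + 208 = 446 bits.
Saving = 624 − 446 = 178 bits.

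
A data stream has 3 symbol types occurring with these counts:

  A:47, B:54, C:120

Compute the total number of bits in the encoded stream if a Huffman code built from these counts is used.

Merge the two smallest weights repeatedly:
merge A(47) and B(54): 101
merge 101 and C(120): 221
Total encoded bits = sum of merged weights = 101 + 221 = 322.

322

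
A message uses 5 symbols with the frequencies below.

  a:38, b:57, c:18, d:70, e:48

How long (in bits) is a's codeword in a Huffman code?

Build the tree from the bottom:
combine c(18), a(38) → 56
combine e(48), 56 → 104
combine b(57), d(70) → 127
combine 104, 127 → 231
a's leaf is at depth 3, giving a 3-bit codeword.

3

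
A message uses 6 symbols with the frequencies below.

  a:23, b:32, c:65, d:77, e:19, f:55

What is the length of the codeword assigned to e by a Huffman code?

4

Build the tree from the bottom:
e(19) + a(23) → 42
b(32) + 42 → 74
f(55) + c(65) → 120
74 + d(77) → 151
120 + 151 → 271
The subtree containing e is merged 4 times, so code length = 4.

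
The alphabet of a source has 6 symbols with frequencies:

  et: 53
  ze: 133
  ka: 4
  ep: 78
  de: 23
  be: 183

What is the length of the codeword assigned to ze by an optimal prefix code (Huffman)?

Build the tree from the bottom:
ka(4) + de(23) → 27
27 + et(53) → 80
ep(78) + 80 → 158
ze(133) + 158 → 291
be(183) + 291 → 474
The subtree containing ze is merged 2 times, so code length = 2.

2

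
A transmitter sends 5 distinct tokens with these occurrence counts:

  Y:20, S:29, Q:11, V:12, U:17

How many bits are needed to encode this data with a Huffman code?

201

Greedily combine the two least-frequent nodes:
combine Q(11), V(12) → 23
combine U(17), Y(20) → 37
combine 23, S(29) → 52
combine 37, 52 → 89
The encoded length is the sum of every internal node's weight: 23 + 37 + 52 + 89 = 201 bits.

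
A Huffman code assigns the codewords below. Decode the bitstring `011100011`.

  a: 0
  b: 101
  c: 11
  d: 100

Read left to right; each codeword is recognised as soon as it completes (prefix code):
  0→a | 11→c | 100→d | 0→a | 11→c
Decoded message: acdac

acdac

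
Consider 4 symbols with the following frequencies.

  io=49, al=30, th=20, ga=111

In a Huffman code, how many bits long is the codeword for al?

Repeatedly merge the two smallest:
merge th(20) and al(30): 50
merge io(49) and 50: 99
merge 99 and ga(111): 210
al's leaf is at depth 3, giving a 3-bit codeword.

3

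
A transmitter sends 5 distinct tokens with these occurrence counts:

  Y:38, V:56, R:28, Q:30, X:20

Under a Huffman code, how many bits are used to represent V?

2

Build the tree from the bottom:
combine X(20), R(28) → 48
combine Q(30), Y(38) → 68
combine 48, V(56) → 104
combine 68, 104 → 172
V sits 2 levels below the root, so its codeword is 2 bits.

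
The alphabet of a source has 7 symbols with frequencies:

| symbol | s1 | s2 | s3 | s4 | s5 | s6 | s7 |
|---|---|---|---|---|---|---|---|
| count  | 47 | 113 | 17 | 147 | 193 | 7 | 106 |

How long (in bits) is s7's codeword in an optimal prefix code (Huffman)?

3

Huffman merges, smallest pair first:
combine s6(7), s3(17) → 24
combine 24, s1(47) → 71
combine 71, s7(106) → 177
combine s2(113), s4(147) → 260
combine 177, s5(193) → 370
combine 260, 370 → 630
s7 sits 3 levels below the root, so its codeword is 3 bits.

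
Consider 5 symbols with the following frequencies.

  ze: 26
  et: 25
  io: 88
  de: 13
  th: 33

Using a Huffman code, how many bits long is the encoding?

Build the Huffman tree bottom-up:
de(13) + et(25) → 38
ze(26) + th(33) → 59
38 + 59 → 97
io(88) + 97 → 185
Total encoded bits = sum of merged weights = 38 + 59 + 97 + 185 = 379.

379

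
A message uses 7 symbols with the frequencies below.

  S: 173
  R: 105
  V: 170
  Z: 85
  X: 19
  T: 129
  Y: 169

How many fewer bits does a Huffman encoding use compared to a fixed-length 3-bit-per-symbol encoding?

Fixed-length: 3 bits × 850 symbols = 2550 bits.
Huffman merges:
merge X(19) and Z(85): 104
merge 104 and R(105): 209
merge T(129) and Y(169): 298
merge V(170) and S(173): 343
merge 209 and 298: 507
merge 343 and 507: 850
Huffman total = 104 + 209 + 298 + 343 + 507 + 850 = 2311 bits.
Saving = 2550 − 2311 = 239 bits.

239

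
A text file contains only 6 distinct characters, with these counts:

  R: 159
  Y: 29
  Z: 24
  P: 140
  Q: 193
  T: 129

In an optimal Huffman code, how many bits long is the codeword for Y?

Huffman merges, smallest pair first:
combine Z(24), Y(29) → 53
combine 53, T(129) → 182
combine P(140), R(159) → 299
combine 182, Q(193) → 375
combine 299, 375 → 674
The subtree containing Y is merged 4 times, so code length = 4.

4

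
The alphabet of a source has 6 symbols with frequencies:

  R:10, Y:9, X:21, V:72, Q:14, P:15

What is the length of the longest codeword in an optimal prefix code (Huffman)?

4

Merge the two lowest-weight nodes at each step:
Y(9) + R(10) → 19
Q(14) + P(15) → 29
19 + X(21) → 40
29 + 40 → 69
69 + V(72) → 141
The first pair merged (Y, R) ends up deepest, at depth 4.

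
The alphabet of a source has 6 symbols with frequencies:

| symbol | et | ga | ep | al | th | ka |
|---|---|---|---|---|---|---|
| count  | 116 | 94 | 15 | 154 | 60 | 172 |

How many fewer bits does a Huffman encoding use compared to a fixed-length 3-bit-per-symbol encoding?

Fixed-length: 3 bits × 611 symbols = 1833 bits.
Huffman merges:
ep(15) + th(60) → 75
75 + ga(94) → 169
et(116) + al(154) → 270
169 + ka(172) → 341
270 + 341 → 611
Huffman total = 75 + 169 + 270 + 341 + 611 = 1466 bits.
Saving = 1833 − 1466 = 367 bits.

367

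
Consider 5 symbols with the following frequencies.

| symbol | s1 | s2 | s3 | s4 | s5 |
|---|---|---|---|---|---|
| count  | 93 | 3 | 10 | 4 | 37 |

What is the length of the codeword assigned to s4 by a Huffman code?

4

Build the tree from the bottom:
s2(3) + s4(4) → 7
7 + s3(10) → 17
17 + s5(37) → 54
54 + s1(93) → 147
The subtree containing s4 is merged 4 times, so code length = 4.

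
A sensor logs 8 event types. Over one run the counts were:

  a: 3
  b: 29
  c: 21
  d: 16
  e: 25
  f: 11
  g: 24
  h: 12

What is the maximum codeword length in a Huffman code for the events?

Merge the two lowest-weight nodes at each step:
a(3) + f(11) → 14
h(12) + 14 → 26
d(16) + c(21) → 37
g(24) + e(25) → 49
26 + b(29) → 55
37 + 49 → 86
55 + 86 → 141
The rarest symbols sit at the bottom; the longest codeword is 4 bits.

4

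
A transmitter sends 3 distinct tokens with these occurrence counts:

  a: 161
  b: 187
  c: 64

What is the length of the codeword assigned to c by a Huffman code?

Build the tree from the bottom:
c(64) + a(161) → 225
b(187) + 225 → 412
c sits 2 levels below the root, so its codeword is 2 bits.

2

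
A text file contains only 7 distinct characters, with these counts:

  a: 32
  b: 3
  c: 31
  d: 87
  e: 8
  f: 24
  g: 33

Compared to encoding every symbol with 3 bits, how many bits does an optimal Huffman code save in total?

Fixed-length: 3 bits × 218 symbols = 654 bits.
Huffman merges:
merge b(3) and e(8): 11
merge 11 and f(24): 35
merge c(31) and a(32): 63
merge g(33) and 35: 68
merge 63 and 68: 131
merge d(87) and 131: 218
Huffman total = 11 + 35 + 63 + 68 + 131 + 218 = 526 bits.
Saving = 654 − 526 = 128 bits.

128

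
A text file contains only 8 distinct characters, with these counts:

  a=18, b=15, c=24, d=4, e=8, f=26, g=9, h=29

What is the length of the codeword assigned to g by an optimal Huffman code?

Build the tree from the bottom:
d(4) + e(8) → 12
g(9) + 12 → 21
b(15) + a(18) → 33
21 + c(24) → 45
f(26) + h(29) → 55
33 + 45 → 78
55 + 78 → 133
The subtree containing g is merged 4 times, so code length = 4.

4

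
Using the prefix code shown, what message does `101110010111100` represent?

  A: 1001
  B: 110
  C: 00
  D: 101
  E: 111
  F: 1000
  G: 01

Read left to right; each codeword is recognised as soon as it completes (prefix code):
  101→D | 110→B | 01→G | 01→G | 111→E | 00→C
Decoded message: DBGGEC

DBGGEC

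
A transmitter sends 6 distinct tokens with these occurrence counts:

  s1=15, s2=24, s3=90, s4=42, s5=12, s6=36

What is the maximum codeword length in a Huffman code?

4

Merge the two lowest-weight nodes at each step:
s5(12) + s1(15) → 27
s2(24) + 27 → 51
s6(36) + s4(42) → 78
51 + 78 → 129
s3(90) + 129 → 219
The rarest symbols sit at the bottom; the longest codeword is 4 bits.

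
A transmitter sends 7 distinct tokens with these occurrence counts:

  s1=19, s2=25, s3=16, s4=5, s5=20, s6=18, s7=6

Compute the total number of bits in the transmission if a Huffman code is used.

Merge the two smallest weights repeatedly:
merge s4(5) and s7(6): 11
merge 11 and s3(16): 27
merge s6(18) and s1(19): 37
merge s5(20) and s2(25): 45
merge 27 and 37: 64
merge 45 and 64: 109
Each symbol's bit-cost is frequency × depth; summing gives 293 bits (equivalently 11 + 27 + 37 + 45 + 64 + 109).

293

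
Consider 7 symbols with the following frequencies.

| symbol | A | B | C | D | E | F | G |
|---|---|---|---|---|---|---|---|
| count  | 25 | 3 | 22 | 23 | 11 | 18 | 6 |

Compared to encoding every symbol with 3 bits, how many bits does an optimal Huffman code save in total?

41

Fixed-length: 3 bits × 108 symbols = 324 bits.
Huffman merges:
combine B(3), G(6) → 9
combine 9, E(11) → 20
combine F(18), 20 → 38
combine C(22), D(23) → 45
combine A(25), 38 → 63
combine 45, 63 → 108
Huffman total = 9 + 20 + 38 + 45 + 63 + 108 = 283 bits.
Saving = 324 − 283 = 41 bits.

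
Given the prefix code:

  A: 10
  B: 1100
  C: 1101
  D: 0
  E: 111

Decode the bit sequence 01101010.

Read left to right; each codeword is recognised as soon as it completes (prefix code):
  0→D | 1101→C | 0→D | 10→A
Decoded message: DCDA

DCDA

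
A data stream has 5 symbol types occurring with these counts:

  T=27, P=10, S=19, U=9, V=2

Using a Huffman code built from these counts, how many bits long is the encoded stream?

139

Greedily combine the two least-frequent nodes:
merge V(2) and U(9): 11
merge P(10) and 11: 21
merge S(19) and 21: 40
merge T(27) and 40: 67
The encoded length is the sum of every internal node's weight: 11 + 21 + 40 + 67 = 139 bits.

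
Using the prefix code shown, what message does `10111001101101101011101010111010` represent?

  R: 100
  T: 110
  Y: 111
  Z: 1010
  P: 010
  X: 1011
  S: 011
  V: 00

XRTTTXZXZ

Read left to right; each codeword is recognised as soon as it completes (prefix code):
  1011→X | 100→R | 110→T | 110→T | 110→T | 1011→X | 1010→Z | 1011→X | 1010→Z
Decoded message: XRTTTXZXZ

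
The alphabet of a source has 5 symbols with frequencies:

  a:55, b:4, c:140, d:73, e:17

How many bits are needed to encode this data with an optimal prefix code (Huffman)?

535

Greedily combine the two least-frequent nodes:
merge b(4) and e(17): 21
merge 21 and a(55): 76
merge d(73) and 76: 149
merge c(140) and 149: 289
Total encoded bits = sum of merged weights = 21 + 76 + 149 + 289 = 535.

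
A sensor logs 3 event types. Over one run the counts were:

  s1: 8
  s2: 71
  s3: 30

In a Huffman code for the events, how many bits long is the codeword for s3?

2

Repeatedly merge the two smallest:
combine s1(8), s3(30) → 38
combine 38, s2(71) → 109
The subtree containing s3 is merged 2 times, so code length = 2.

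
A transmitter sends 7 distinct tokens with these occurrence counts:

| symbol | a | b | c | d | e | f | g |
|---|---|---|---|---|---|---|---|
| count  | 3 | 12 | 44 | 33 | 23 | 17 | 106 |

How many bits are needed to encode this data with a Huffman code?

Build the Huffman tree bottom-up:
a(3) + b(12) → 15
15 + f(17) → 32
e(23) + 32 → 55
d(33) + c(44) → 77
55 + 77 → 132
g(106) + 132 → 238
The encoded length is the sum of every internal node's weight: 15 + 32 + 55 + 77 + 132 + 238 = 549 bits.

549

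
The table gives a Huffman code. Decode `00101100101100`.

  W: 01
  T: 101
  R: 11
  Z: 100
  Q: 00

QTZTZ

Read left to right; each codeword is recognised as soon as it completes (prefix code):
  00→Q | 101→T | 100→Z | 101→T | 100→Z
Decoded message: QTZTZ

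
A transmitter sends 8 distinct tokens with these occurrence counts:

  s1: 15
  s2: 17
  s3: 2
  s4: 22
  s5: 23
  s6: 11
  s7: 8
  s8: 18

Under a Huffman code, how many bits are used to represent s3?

5

Repeatedly merge the two smallest:
s3(2) + s7(8) → 10
10 + s6(11) → 21
s1(15) + s2(17) → 32
s8(18) + 21 → 39
s4(22) + s5(23) → 45
32 + 39 → 71
45 + 71 → 116
s3 sits 5 levels below the root, so its codeword is 5 bits.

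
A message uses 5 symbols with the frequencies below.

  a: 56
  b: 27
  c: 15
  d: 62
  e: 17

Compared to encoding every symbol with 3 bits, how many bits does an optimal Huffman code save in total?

Fixed-length: 3 bits × 177 symbols = 531 bits.
Huffman merges:
c(15) + e(17) → 32
b(27) + 32 → 59
a(56) + 59 → 115
d(62) + 115 → 177
Huffman total = 32 + 59 + 115 + 177 = 383 bits.
Saving = 531 − 383 = 148 bits.

148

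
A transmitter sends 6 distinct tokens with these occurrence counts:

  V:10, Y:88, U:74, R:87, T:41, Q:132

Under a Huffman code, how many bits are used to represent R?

2

Build the tree from the bottom:
merge V(10) and T(41): 51
merge 51 and U(74): 125
merge R(87) and Y(88): 175
merge 125 and Q(132): 257
merge 175 and 257: 432
R sits 2 levels below the root, so its codeword is 2 bits.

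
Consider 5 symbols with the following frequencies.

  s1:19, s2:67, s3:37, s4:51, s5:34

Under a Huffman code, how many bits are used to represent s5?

Repeatedly merge the two smallest:
s1(19) + s5(34) → 53
s3(37) + s4(51) → 88
53 + s2(67) → 120
88 + 120 → 208
s5 sits 3 levels below the root, so its codeword is 3 bits.

3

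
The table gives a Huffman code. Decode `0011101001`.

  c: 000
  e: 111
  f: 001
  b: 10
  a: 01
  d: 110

fdba

Read left to right; each codeword is recognised as soon as it completes (prefix code):
  001→f | 110→d | 10→b | 01→a
Decoded message: fdba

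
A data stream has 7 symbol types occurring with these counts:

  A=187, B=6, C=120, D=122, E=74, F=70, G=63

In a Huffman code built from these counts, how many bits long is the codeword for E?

3

Repeatedly merge the two smallest:
merge B(6) and G(63): 69
merge 69 and F(70): 139
merge E(74) and C(120): 194
merge D(122) and 139: 261
merge A(187) and 194: 381
merge 261 and 381: 642
E's leaf is at depth 3, giving a 3-bit codeword.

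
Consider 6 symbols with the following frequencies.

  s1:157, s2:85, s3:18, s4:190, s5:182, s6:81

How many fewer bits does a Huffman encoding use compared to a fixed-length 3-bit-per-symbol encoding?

430

Fixed-length: 3 bits × 713 symbols = 2139 bits.
Huffman merges:
merge s3(18) and s6(81): 99
merge s2(85) and 99: 184
merge s1(157) and s5(182): 339
merge 184 and s4(190): 374
merge 339 and 374: 713
Huffman total = 99 + 184 + 339 + 374 + 713 = 1709 bits.
Saving = 2139 − 1709 = 430 bits.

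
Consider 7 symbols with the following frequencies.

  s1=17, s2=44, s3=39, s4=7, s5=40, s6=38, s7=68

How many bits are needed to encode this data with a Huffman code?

671

Greedily combine the two least-frequent nodes:
combine s4(7), s1(17) → 24
combine 24, s6(38) → 62
combine s3(39), s5(40) → 79
combine s2(44), 62 → 106
combine s7(68), 79 → 147
combine 106, 147 → 253
Total encoded bits = sum of merged weights = 24 + 62 + 79 + 106 + 147 + 253 = 671.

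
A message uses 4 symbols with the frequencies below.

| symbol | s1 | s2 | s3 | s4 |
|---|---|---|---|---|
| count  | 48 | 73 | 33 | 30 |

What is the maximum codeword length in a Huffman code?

3

Merge the two lowest-weight nodes at each step:
combine s4(30), s3(33) → 63
combine s1(48), 63 → 111
combine s2(73), 111 → 184
Maximum depth reached is 3.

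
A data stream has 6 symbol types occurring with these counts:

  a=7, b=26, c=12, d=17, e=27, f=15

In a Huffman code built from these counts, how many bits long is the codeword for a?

Repeatedly merge the two smallest:
merge a(7) and c(12): 19
merge f(15) and d(17): 32
merge 19 and b(26): 45
merge e(27) and 32: 59
merge 45 and 59: 104
a sits 3 levels below the root, so its codeword is 3 bits.

3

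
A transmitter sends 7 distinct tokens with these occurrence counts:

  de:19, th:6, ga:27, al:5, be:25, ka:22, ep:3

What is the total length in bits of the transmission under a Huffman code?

269

Build the Huffman tree bottom-up:
merge ep(3) and al(5): 8
merge th(6) and 8: 14
merge 14 and de(19): 33
merge ka(22) and be(25): 47
merge ga(27) and 33: 60
merge 47 and 60: 107
Each symbol's bit-cost is frequency × depth; summing gives 269 bits (equivalently 8 + 14 + 33 + 47 + 60 + 107).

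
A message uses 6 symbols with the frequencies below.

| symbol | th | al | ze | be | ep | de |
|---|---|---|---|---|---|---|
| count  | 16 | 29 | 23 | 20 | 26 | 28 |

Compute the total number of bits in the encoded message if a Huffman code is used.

369

Merge the two smallest weights repeatedly:
th(16) + be(20) → 36
ze(23) + ep(26) → 49
de(28) + al(29) → 57
36 + 49 → 85
57 + 85 → 142
The encoded length is the sum of every internal node's weight: 36 + 49 + 57 + 85 + 142 = 369 bits.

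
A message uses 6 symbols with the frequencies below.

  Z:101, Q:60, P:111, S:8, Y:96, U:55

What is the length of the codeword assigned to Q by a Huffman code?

3

Build the tree from the bottom:
combine S(8), U(55) → 63
combine Q(60), 63 → 123
combine Y(96), Z(101) → 197
combine P(111), 123 → 234
combine 197, 234 → 431
The subtree containing Q is merged 3 times, so code length = 3.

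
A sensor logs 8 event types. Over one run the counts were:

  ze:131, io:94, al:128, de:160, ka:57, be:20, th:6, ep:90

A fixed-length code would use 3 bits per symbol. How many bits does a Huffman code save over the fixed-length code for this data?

Fixed-length: 3 bits × 686 symbols = 2058 bits.
Huffman merges:
combine th(6), be(20) → 26
combine 26, ka(57) → 83
combine 83, ep(90) → 173
combine io(94), al(128) → 222
combine ze(131), de(160) → 291
combine 173, 222 → 395
combine 291, 395 → 686
Huffman total = 26 + 83 + 173 + 222 + 291 + 395 + 686 = 1876 bits.
Saving = 2058 − 1876 = 182 bits.

182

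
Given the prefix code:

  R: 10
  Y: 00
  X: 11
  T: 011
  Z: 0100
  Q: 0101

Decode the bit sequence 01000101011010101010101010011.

Read left to right; each codeword is recognised as soon as it completes (prefix code):
  0100→Z | 0101→Q | 011→T | 0101→Q | 0101→Q | 0101→Q | 0100→Z | 11→X
Decoded message: ZQTQQQZX

ZQTQQQZX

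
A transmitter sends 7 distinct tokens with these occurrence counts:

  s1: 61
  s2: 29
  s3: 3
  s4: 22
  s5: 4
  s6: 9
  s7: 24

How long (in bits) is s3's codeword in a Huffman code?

5

Huffman merges, smallest pair first:
s3(3) + s5(4) → 7
7 + s6(9) → 16
16 + s4(22) → 38
s7(24) + s2(29) → 53
38 + 53 → 91
s1(61) + 91 → 152
The subtree containing s3 is merged 5 times, so code length = 5.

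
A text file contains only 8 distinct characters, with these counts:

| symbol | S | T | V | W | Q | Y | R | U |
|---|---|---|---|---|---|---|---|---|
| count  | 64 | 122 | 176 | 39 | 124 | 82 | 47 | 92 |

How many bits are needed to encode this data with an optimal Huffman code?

Build the Huffman tree bottom-up:
W(39) + R(47) → 86
S(64) + Y(82) → 146
86 + U(92) → 178
T(122) + Q(124) → 246
146 + V(176) → 322
178 + 246 → 424
322 + 424 → 746
Each symbol's bit-cost is frequency × depth; summing gives 2148 bits (equivalently 86 + 146 + 178 + 246 + 322 + 424 + 746).

2148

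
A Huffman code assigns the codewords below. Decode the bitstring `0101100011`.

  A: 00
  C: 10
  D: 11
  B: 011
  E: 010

Read left to right; each codeword is recognised as soon as it completes (prefix code):
  010→E | 11→D | 00→A | 011→B
Decoded message: EDAB

EDAB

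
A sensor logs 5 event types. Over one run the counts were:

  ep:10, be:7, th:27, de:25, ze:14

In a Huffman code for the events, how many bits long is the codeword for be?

Huffman merges, smallest pair first:
be(7) + ep(10) → 17
ze(14) + 17 → 31
de(25) + th(27) → 52
31 + 52 → 83
be's leaf is at depth 3, giving a 3-bit codeword.

3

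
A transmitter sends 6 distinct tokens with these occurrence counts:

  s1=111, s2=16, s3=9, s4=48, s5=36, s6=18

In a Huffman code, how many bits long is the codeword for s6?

Repeatedly merge the two smallest:
merge s3(9) and s2(16): 25
merge s6(18) and 25: 43
merge s5(36) and 43: 79
merge s4(48) and 79: 127
merge s1(111) and 127: 238
s6's leaf is at depth 4, giving a 4-bit codeword.

4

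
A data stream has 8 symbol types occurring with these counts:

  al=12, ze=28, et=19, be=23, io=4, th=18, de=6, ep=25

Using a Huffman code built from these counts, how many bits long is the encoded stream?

384

Build the Huffman tree bottom-up:
merge io(4) and de(6): 10
merge 10 and al(12): 22
merge th(18) and et(19): 37
merge 22 and be(23): 45
merge ep(25) and ze(28): 53
merge 37 and 45: 82
merge 53 and 82: 135
Each symbol's bit-cost is frequency × depth; summing gives 384 bits (equivalently 10 + 22 + 37 + 45 + 53 + 82 + 135).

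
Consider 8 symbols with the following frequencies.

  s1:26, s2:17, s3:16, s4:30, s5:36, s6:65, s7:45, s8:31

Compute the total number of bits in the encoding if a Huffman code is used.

766

Build the Huffman tree bottom-up:
merge s3(16) and s2(17): 33
merge s1(26) and s4(30): 56
merge s8(31) and 33: 64
merge s5(36) and s7(45): 81
merge 56 and 64: 120
merge s6(65) and 81: 146
merge 120 and 146: 266
Each symbol's bit-cost is frequency × depth; summing gives 766 bits (equivalently 33 + 56 + 64 + 81 + 120 + 146 + 266).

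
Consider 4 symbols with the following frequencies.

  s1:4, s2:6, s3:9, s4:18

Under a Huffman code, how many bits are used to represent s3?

2

Huffman merges, smallest pair first:
s1(4) + s2(6) → 10
s3(9) + 10 → 19
s4(18) + 19 → 37
The subtree containing s3 is merged 2 times, so code length = 2.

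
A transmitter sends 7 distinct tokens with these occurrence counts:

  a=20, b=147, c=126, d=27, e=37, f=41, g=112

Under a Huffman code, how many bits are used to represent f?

4

Build the tree from the bottom:
merge a(20) and d(27): 47
merge e(37) and f(41): 78
merge 47 and 78: 125
merge g(112) and 125: 237
merge c(126) and b(147): 273
merge 237 and 273: 510
f's leaf is at depth 4, giving a 4-bit codeword.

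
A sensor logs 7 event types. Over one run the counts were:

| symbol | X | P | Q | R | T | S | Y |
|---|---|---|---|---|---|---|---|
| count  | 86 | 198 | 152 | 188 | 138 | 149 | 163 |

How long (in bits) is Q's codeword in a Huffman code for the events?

Repeatedly merge the two smallest:
X(86) + T(138) → 224
S(149) + Q(152) → 301
Y(163) + R(188) → 351
P(198) + 224 → 422
301 + 351 → 652
422 + 652 → 1074
Q sits 3 levels below the root, so its codeword is 3 bits.

3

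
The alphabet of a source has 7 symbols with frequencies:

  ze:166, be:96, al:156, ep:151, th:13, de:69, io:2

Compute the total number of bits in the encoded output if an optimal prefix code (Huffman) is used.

Build the Huffman tree bottom-up:
merge io(2) and th(13): 15
merge 15 and de(69): 84
merge 84 and be(96): 180
merge ep(151) and al(156): 307
merge ze(166) and 180: 346
merge 307 and 346: 653
The encoded length is the sum of every internal node's weight: 15 + 84 + 180 + 307 + 346 + 653 = 1585 bits.

1585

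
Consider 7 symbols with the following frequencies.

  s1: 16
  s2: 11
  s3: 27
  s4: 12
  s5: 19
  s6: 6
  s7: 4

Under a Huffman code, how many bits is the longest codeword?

4

Merge the two lowest-weight nodes at each step:
merge s7(4) and s6(6): 10
merge 10 and s2(11): 21
merge s4(12) and s1(16): 28
merge s5(19) and 21: 40
merge s3(27) and 28: 55
merge 40 and 55: 95
Maximum depth reached is 4.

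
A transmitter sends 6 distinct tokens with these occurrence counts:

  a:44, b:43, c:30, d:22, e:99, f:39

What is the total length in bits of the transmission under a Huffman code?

Merge the two smallest weights repeatedly:
d(22) + c(30) → 52
f(39) + b(43) → 82
a(44) + 52 → 96
82 + 96 → 178
e(99) + 178 → 277
Total encoded bits = sum of merged weights = 52 + 82 + 96 + 178 + 277 = 685.

685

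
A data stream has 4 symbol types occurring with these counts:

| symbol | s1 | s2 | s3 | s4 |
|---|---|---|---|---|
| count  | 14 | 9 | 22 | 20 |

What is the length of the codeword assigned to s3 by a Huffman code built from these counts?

2

Build the tree from the bottom:
combine s2(9), s1(14) → 23
combine s4(20), s3(22) → 42
combine 23, 42 → 65
s3 sits 2 levels below the root, so its codeword is 2 bits.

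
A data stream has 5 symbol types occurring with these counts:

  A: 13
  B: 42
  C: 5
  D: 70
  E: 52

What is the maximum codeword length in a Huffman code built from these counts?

Merge the two lowest-weight nodes at each step:
merge C(5) and A(13): 18
merge 18 and B(42): 60
merge E(52) and 60: 112
merge D(70) and 112: 182
The first pair merged (C, A) ends up deepest, at depth 4.

4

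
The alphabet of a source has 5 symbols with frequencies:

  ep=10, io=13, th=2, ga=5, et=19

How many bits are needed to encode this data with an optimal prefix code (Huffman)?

103

Merge the two smallest weights repeatedly:
combine th(2), ga(5) → 7
combine 7, ep(10) → 17
combine io(13), 17 → 30
combine et(19), 30 → 49
Each symbol's bit-cost is frequency × depth; summing gives 103 bits (equivalently 7 + 17 + 30 + 49).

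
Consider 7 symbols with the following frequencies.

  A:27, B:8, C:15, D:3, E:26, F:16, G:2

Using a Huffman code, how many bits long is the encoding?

240

Build the Huffman tree bottom-up:
combine G(2), D(3) → 5
combine 5, B(8) → 13
combine 13, C(15) → 28
combine F(16), E(26) → 42
combine A(27), 28 → 55
combine 42, 55 → 97
The encoded length is the sum of every internal node's weight: 5 + 13 + 28 + 42 + 55 + 97 = 240 bits.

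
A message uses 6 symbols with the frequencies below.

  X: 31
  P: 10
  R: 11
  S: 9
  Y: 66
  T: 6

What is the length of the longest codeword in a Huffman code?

Merge the two lowest-weight nodes at each step:
combine T(6), S(9) → 15
combine P(10), R(11) → 21
combine 15, 21 → 36
combine X(31), 36 → 67
combine Y(66), 67 → 133
The rarest symbols sit at the bottom; the longest codeword is 4 bits.

4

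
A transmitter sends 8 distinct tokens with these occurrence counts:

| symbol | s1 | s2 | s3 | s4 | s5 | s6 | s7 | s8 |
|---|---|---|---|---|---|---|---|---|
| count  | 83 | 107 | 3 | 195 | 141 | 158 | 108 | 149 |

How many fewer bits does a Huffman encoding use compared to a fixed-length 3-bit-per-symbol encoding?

Fixed-length: 3 bits × 944 symbols = 2832 bits.
Huffman merges:
merge s3(3) and s1(83): 86
merge 86 and s2(107): 193
merge s7(108) and s5(141): 249
merge s8(149) and s6(158): 307
merge 193 and s4(195): 388
merge 249 and 307: 556
merge 388 and 556: 944
Huffman total = 86 + 193 + 249 + 307 + 388 + 556 + 944 = 2723 bits.
Saving = 2832 − 2723 = 109 bits.

109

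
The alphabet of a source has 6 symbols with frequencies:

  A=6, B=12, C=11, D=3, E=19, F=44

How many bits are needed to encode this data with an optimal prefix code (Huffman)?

Greedily combine the two least-frequent nodes:
combine D(3), A(6) → 9
combine 9, C(11) → 20
combine B(12), E(19) → 31
combine 20, 31 → 51
combine F(44), 51 → 95
The encoded length is the sum of every internal node's weight: 9 + 20 + 31 + 51 + 95 = 206 bits.

206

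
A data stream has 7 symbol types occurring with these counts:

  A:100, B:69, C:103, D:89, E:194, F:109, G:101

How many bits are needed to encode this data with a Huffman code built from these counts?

Merge the two smallest weights repeatedly:
B(69) + D(89) → 158
A(100) + G(101) → 201
C(103) + F(109) → 212
158 + E(194) → 352
201 + 212 → 413
352 + 413 → 765
Total encoded bits = sum of merged weights = 158 + 201 + 212 + 352 + 413 + 765 = 2101.

2101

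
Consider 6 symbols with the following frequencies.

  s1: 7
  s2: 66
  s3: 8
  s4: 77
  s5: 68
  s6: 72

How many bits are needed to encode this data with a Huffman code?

Merge the two smallest weights repeatedly:
s1(7) + s3(8) → 15
15 + s2(66) → 81
s5(68) + s6(72) → 140
s4(77) + 81 → 158
140 + 158 → 298
The encoded length is the sum of every internal node's weight: 15 + 81 + 140 + 158 + 298 = 692 bits.

692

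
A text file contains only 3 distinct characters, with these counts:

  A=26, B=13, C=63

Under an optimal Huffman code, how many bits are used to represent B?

Repeatedly merge the two smallest:
merge B(13) and A(26): 39
merge 39 and C(63): 102
The subtree containing B is merged 2 times, so code length = 2.

2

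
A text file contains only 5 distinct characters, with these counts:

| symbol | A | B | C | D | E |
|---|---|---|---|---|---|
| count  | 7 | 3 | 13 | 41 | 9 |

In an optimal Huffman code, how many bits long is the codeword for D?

1

Huffman merges, smallest pair first:
combine B(3), A(7) → 10
combine E(9), 10 → 19
combine C(13), 19 → 32
combine 32, D(41) → 73
D is a child of the root — depth 1, so its codeword is a single bit.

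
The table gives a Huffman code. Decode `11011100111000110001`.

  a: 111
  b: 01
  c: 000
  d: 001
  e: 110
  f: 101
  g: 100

eadedgb

Read left to right; each codeword is recognised as soon as it completes (prefix code):
  110→e | 111→a | 001→d | 110→e | 001→d | 100→g | 01→b
Decoded message: eadedgb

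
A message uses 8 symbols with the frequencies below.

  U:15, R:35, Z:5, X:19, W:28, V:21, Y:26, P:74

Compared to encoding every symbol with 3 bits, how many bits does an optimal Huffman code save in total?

Fixed-length: 3 bits × 223 symbols = 669 bits.
Huffman merges:
Z(5) + U(15) → 20
X(19) + 20 → 39
V(21) + Y(26) → 47
W(28) + R(35) → 63
39 + 47 → 86
63 + P(74) → 137
86 + 137 → 223
Huffman total = 20 + 39 + 47 + 63 + 86 + 137 + 223 = 615 bits.
Saving = 669 − 615 = 54 bits.

54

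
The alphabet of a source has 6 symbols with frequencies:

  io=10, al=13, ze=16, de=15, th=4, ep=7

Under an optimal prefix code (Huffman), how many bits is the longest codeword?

4

Merge the two lowest-weight nodes at each step:
th(4) + ep(7) → 11
io(10) + 11 → 21
al(13) + de(15) → 28
ze(16) + 21 → 37
28 + 37 → 65
The first pair merged (th, ep) ends up deepest, at depth 4.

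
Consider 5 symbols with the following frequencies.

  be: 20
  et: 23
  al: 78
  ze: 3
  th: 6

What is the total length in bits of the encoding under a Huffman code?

Greedily combine the two least-frequent nodes:
merge ze(3) and th(6): 9
merge 9 and be(20): 29
merge et(23) and 29: 52
merge 52 and al(78): 130
Each symbol's bit-cost is frequency × depth; summing gives 220 bits (equivalently 9 + 29 + 52 + 130).

220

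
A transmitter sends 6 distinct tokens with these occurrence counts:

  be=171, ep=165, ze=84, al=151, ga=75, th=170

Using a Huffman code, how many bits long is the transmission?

Merge the two smallest weights repeatedly:
combine ga(75), ze(84) → 159
combine al(151), 159 → 310
combine ep(165), th(170) → 335
combine be(171), 310 → 481
combine 335, 481 → 816
Total encoded bits = sum of merged weights = 159 + 310 + 335 + 481 + 816 = 2101.

2101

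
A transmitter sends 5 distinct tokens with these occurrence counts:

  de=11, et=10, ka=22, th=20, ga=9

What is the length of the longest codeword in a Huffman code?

3

Merge the two lowest-weight nodes at each step:
combine ga(9), et(10) → 19
combine de(11), 19 → 30
combine th(20), ka(22) → 42
combine 30, 42 → 72
The rarest symbols sit at the bottom; the longest codeword is 3 bits.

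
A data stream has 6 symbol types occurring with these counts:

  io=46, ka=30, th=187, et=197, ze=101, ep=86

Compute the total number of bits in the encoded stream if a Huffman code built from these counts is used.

Merge the two smallest weights repeatedly:
ka(30) + io(46) → 76
76 + ep(86) → 162
ze(101) + 162 → 263
th(187) + et(197) → 384
263 + 384 → 647
Total encoded bits = sum of merged weights = 76 + 162 + 263 + 384 + 647 = 1532.

1532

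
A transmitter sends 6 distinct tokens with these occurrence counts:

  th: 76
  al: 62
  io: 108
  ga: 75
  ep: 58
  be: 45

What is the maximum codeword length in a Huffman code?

Merge the two lowest-weight nodes at each step:
be(45) + ep(58) → 103
al(62) + ga(75) → 137
th(76) + 103 → 179
io(108) + 137 → 245
179 + 245 → 424
Maximum depth reached is 3.

3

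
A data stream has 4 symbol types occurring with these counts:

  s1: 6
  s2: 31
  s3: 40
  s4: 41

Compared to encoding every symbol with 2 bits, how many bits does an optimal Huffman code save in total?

4

Fixed-length: 2 bits × 118 symbols = 236 bits.
Huffman merges:
merge s1(6) and s2(31): 37
merge 37 and s3(40): 77
merge s4(41) and 77: 118
Huffman total = 37 + 77 + 118 = 232 bits.
Saving = 236 − 232 = 4 bits.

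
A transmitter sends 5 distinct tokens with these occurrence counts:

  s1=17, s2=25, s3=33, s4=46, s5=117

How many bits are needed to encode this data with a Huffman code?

476

Merge the two smallest weights repeatedly:
merge s1(17) and s2(25): 42
merge s3(33) and 42: 75
merge s4(46) and 75: 121
merge s5(117) and 121: 238
Total encoded bits = sum of merged weights = 42 + 75 + 121 + 238 = 476.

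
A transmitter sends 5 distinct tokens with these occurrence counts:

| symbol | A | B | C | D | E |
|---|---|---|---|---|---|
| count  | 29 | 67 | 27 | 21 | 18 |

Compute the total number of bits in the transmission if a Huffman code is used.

Greedily combine the two least-frequent nodes:
E(18) + D(21) → 39
C(27) + A(29) → 56
39 + 56 → 95
B(67) + 95 → 162
Each symbol's bit-cost is frequency × depth; summing gives 352 bits (equivalently 39 + 56 + 95 + 162).

352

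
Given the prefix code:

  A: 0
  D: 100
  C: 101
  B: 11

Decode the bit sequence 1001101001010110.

Read left to right; each codeword is recognised as soon as it completes (prefix code):
  100→D | 11→B | 0→A | 100→D | 101→C | 0→A | 11→B | 0→A
Decoded message: DBADCABA

DBADCABA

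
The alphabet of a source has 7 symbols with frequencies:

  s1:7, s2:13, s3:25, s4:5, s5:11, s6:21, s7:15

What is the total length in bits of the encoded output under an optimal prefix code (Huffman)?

Greedily combine the two least-frequent nodes:
merge s4(5) and s1(7): 12
merge s5(11) and 12: 23
merge s2(13) and s7(15): 28
merge s6(21) and 23: 44
merge s3(25) and 28: 53
merge 44 and 53: 97
The encoded length is the sum of every internal node's weight: 12 + 23 + 28 + 44 + 53 + 97 = 257 bits.

257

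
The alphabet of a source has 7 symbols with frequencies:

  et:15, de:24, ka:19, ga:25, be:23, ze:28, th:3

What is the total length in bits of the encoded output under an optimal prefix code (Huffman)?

Build the Huffman tree bottom-up:
merge th(3) and et(15): 18
merge 18 and ka(19): 37
merge be(23) and de(24): 47
merge ga(25) and ze(28): 53
merge 37 and 47: 84
merge 53 and 84: 137
Total encoded bits = sum of merged weights = 18 + 37 + 47 + 53 + 84 + 137 = 376.

376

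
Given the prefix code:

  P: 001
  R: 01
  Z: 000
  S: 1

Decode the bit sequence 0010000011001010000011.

PZPSPRZPS

Read left to right; each codeword is recognised as soon as it completes (prefix code):
  001→P | 000→Z | 001→P | 1→S | 001→P | 01→R | 000→Z | 001→P | 1→S
Decoded message: PZPSPRZPS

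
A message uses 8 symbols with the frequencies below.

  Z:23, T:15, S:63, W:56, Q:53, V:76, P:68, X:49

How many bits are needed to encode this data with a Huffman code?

Greedily combine the two least-frequent nodes:
merge T(15) and Z(23): 38
merge 38 and X(49): 87
merge Q(53) and W(56): 109
merge S(63) and P(68): 131
merge V(76) and 87: 163
merge 109 and 131: 240
merge 163 and 240: 403
Total encoded bits = sum of merged weights = 38 + 87 + 109 + 131 + 163 + 240 + 403 = 1171.

1171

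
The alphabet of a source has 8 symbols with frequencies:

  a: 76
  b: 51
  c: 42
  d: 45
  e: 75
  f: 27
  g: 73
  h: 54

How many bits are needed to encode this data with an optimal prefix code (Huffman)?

1322

Merge the two smallest weights repeatedly:
combine f(27), c(42) → 69
combine d(45), b(51) → 96
combine h(54), 69 → 123
combine g(73), e(75) → 148
combine a(76), 96 → 172
combine 123, 148 → 271
combine 172, 271 → 443
Each symbol's bit-cost is frequency × depth; summing gives 1322 bits (equivalently 69 + 96 + 123 + 148 + 172 + 271 + 443).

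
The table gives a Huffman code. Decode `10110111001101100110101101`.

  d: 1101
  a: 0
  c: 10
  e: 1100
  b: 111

Read left to right; each codeword is recognised as soon as it completes (prefix code):
  10→c | 1101→d | 1100→e | 1101→d | 10→c | 0→a | 1101→d | 0→a | 1101→d
Decoded message: cdedcadad

cdedcadad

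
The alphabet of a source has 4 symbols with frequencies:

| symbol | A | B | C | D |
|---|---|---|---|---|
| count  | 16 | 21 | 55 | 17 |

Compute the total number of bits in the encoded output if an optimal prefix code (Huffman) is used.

Build the Huffman tree bottom-up:
merge A(16) and D(17): 33
merge B(21) and 33: 54
merge 54 and C(55): 109
Total encoded bits = sum of merged weights = 33 + 54 + 109 = 196.

196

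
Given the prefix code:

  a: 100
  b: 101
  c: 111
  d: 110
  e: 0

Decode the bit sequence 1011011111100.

Read left to right; each codeword is recognised as soon as it completes (prefix code):
  101→b | 101→b | 111→c | 110→d | 0→e
Decoded message: bbcde

bbcde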